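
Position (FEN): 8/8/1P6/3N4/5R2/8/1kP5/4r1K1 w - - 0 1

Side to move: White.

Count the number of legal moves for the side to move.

White to move; king on g1.
In check: yes, from the black rook on e1.
Legal moves: Kh2, Kg2, Kf2, Rf1.
Count: 4.

4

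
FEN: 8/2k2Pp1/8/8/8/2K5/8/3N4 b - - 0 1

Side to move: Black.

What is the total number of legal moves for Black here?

Black to move; king on c7.
In check: no.
Legal moves: Kd8, Kc8, Kb8, Kd7, Kb7, Kd6, Kc6, Kb6, g6, g5.
Count: 10.

10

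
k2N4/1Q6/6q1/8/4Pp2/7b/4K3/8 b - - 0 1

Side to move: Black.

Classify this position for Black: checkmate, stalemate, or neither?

Black to move; black king on a8.
In check: yes, from the white queen on b7.
King squares — a7: attacked by Qb7; b7: attacked by Nd8; b8: attacked by Qb7.
Legal moves for Black: none.
In check with no legal moves → checkmate.

checkmate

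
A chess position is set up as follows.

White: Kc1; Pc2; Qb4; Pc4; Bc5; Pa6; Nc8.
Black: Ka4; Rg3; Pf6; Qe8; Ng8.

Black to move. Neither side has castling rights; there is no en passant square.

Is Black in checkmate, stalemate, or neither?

Black to move; black king on a4.
In check: yes, from the white queen on b4.
King squares — a3: attacked by Qb4; b3: attacked by Pc2; b4: attacked by Bc5; a5: attacked by Qb4; b5: attacked by Qb4.
Legal moves for Black: none.
In check with no legal moves → checkmate.

checkmate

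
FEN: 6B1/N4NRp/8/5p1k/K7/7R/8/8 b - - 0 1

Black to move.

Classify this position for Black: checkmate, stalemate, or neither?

checkmate

Black to move; black king on h5.
In check: yes, from the white rook on h3.
King squares — g4: attacked by Rg7; h4: attacked by Rh3; g5: attacked by Nf7; g6: attacked by Rg7; h6: attacked by Rh3.
Legal moves for Black: none.
In check with no legal moves → checkmate.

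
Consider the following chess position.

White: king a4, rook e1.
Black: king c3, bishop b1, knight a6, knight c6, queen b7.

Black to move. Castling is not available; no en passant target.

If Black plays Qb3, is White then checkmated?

After Qb3: white king on a4; in check: yes, from the black queen on b3.
King squares — a3: attacked by Qb3; b3: attacked by Kc3; b4: attacked by Qb3; a5: attacked by Nc6; b5: attacked by Qb3.
White has no legal moves → checkmate.

yes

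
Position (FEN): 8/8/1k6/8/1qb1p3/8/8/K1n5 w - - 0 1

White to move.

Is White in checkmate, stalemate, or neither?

stalemate

White to move; white king on a1.
In check: no.
King squares — b1: attacked by Qb4; a2: attacked by Nc1; b2: attacked by Qb4.
Legal moves for White: none.
Not in check and no legal moves → stalemate.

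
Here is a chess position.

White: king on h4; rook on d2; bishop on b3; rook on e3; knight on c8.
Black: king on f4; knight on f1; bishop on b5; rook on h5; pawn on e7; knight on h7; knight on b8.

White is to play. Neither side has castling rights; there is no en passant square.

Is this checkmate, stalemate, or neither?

White to move; white king on h4.
In check: yes, from the black rook on h5.
King squares — g3: attacked by Nf1; h3: attacked by Rh5; g4: attacked by Kf4; g5: attacked by Kf4; h5: available.
Legal moves for White: Kxh5.
White is in check but has 1 legal move → neither.

neither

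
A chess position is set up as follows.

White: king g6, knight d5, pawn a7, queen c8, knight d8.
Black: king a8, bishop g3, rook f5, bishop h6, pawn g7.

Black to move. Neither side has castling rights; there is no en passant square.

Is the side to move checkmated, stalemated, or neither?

neither

Black to move; black king on a8.
In check: yes, from the white queen on c8.
Legal moves for Black: Kxa7, Bb8.
Black is in check but has 2 legal moves → neither.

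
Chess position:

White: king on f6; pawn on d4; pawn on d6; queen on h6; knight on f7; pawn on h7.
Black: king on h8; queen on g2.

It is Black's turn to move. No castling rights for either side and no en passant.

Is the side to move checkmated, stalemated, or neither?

checkmate

Black to move; black king on h8.
In check: yes, from the white knight on f7.
King squares — g7: attacked by Kf6; h7: attacked by Qh6; g8: attacked by Ph7.
Legal moves for Black: none.
In check with no legal moves → checkmate.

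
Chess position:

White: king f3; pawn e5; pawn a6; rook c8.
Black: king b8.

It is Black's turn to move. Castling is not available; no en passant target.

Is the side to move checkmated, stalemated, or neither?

Black to move; black king on b8.
In check: yes, from the white rook on c8.
King squares — a7: available; b7: attacked by Pa6; c7: attacked by Rc8; a8: attacked by Rc8; c8: available.
Legal moves for Black: Kxc8, Ka7.
Black is in check but has 2 legal moves → neither.

neither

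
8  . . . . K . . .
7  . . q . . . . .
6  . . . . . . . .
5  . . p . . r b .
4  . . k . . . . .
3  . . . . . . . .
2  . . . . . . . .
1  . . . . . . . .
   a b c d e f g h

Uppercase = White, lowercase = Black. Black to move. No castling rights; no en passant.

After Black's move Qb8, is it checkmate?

no

After Qb8: white king on e8; in check: yes, from the black queen on b8.
White has 1 legal reply: Kd7.
In check but a legal move exists → not checkmate.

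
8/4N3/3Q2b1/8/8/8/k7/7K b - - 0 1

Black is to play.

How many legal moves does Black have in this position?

13

Black to move; king on a2.
In check: no.
Legal moves: Be8, Bh7, Bf7, Bh5, Bf5, Be4+, Bd3, Bc2, Bb1, Kb3, Kb2, Kb1, Ka1.
Count: 13.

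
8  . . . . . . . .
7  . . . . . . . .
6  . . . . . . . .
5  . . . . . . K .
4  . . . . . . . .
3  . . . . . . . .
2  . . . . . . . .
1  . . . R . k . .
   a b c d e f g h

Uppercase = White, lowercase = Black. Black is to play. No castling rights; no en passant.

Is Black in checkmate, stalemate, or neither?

Black to move; black king on f1.
In check: yes, from the white rook on d1.
King squares — e1: attacked by Rd1; g1: attacked by Rd1; e2: available; f2: available; g2: available.
Legal moves for Black: Kg2, Kf2, Ke2.
Black is in check but has 3 legal moves → neither.

neither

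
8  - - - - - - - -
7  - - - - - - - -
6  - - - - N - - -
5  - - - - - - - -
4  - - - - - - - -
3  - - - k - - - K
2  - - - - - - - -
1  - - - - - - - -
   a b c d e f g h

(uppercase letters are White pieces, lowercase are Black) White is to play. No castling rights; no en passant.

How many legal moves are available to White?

13

White to move; king on h3.
In check: no.
Legal moves: Nf8, Nd8, Ng7, Nc7, Ng5, Nc5+, Nf4+, Nd4, Kh4, Kg4, Kg3, Kh2, Kg2.
Count: 13.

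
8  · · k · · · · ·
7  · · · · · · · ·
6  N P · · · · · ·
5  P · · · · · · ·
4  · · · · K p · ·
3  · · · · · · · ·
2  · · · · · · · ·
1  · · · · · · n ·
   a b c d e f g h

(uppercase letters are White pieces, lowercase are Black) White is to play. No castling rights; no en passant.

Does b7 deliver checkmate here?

no

After b7: black king on c8; in check: yes, from the white pawn on b7.
Black has 3 legal replies: Kd8, Kd7, Kxb7.
In check but a legal move exists → not checkmate.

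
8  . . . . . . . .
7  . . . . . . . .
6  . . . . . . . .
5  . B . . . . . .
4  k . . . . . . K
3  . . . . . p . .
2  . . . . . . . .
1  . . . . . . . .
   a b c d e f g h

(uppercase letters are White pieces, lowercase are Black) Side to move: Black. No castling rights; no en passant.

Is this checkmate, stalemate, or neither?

Black to move; black king on a4.
In check: yes, from the white bishop on b5.
King squares — a3: available; b3: available; b4: available; a5: available; b5: available.
Legal moves for Black: Kxb5, Ka5, Kb4, Kb3, Ka3.
Black is in check but has 5 legal moves → neither.

neither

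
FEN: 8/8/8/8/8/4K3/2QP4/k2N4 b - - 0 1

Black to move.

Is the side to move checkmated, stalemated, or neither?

Black to move; black king on a1.
In check: no.
King squares — b1: attacked by Qc2; a2: attacked by Qc2; b2: attacked by Nd1.
Legal moves for Black: none.
Not in check and no legal moves → stalemate.

stalemate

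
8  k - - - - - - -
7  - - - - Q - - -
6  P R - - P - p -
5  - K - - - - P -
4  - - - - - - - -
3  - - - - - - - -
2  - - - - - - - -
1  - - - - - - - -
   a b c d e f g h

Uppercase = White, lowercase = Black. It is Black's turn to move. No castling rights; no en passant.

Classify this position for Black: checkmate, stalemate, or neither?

stalemate

Black to move; black king on a8.
In check: no.
King squares — a7: attacked by Qe7; b7: attacked by Pa6; b8: attacked by Rb6.
Legal moves for Black: none.
Not in check and no legal moves → stalemate.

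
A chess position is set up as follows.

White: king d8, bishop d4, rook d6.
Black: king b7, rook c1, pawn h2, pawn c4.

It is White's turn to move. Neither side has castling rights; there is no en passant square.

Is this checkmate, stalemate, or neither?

neither

White to move; white king on d8.
In check: no.
Legal moves for White include: Ke8, Ke7, Kd7, Rd7+, Rh6, Rg6, Rf6, Re6, Rc6, Rb6+, Ra6, Rd5, Bh8, Bg7, Ba7, Bf6, Bb6, Be5, ... (list truncated; more exist).
White has legal moves and is not in check → neither.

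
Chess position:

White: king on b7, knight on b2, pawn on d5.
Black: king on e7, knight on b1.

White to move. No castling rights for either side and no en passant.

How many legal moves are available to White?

White to move; king on b7.
In check: no.
Legal moves: Kc8, Kb8, Ka8, Kc7, Ka7, Kc6, Kb6, Ka6, Nc4, Na4, Nd3, Nd1, d6+.
Count: 13.

13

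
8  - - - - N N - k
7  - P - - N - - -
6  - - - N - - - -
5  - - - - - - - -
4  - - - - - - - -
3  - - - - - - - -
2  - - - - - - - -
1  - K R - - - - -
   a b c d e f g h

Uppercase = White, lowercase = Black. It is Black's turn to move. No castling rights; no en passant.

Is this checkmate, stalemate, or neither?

stalemate

Black to move; black king on h8.
In check: no.
King squares — g7: attacked by Ne8; h7: attacked by Nf8; g8: attacked by Ne7.
Legal moves for Black: none.
Not in check and no legal moves → stalemate.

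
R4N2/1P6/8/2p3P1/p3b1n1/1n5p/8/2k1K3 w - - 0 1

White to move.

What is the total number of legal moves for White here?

19

White to move; king on e1.
In check: no.
Legal moves: Nh7, Nd7, Ng6, Ne6, Re8, Rd8, Rc8, Rb8, Ra7, Ra6, Ra5, Rxa4, Ke2, Kf1, b8=Q, b8=R, b8=B, b8=N, g6.
Count: 19.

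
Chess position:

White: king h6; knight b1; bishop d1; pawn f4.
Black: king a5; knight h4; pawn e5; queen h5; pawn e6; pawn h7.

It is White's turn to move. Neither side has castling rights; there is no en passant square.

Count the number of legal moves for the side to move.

3

White to move; king on h6.
In check: yes, from the black queen on h5.
Legal moves: Kg7, Kxh5, Bxh5.
Count: 3.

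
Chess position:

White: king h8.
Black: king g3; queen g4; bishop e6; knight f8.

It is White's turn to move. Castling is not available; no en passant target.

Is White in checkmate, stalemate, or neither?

stalemate

White to move; white king on h8.
In check: no.
King squares — g7: attacked by Qg4; h7: attacked by Nf8; g8: attacked by Qg4.
Legal moves for White: none.
Not in check and no legal moves → stalemate.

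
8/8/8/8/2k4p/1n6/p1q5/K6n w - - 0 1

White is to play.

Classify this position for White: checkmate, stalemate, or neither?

White to move; white king on a1.
In check: yes, from the black knight on b3.
King squares — b1: attacked by Pa2; a2: attacked by Qc2; b2: attacked by Qc2.
Legal moves for White: none.
In check with no legal moves → checkmate.

checkmate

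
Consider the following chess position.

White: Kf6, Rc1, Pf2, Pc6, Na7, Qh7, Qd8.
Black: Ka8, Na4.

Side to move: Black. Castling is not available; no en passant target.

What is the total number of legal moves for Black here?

Black to move; king on a8.
In check: yes, from the white queen on d8.
Legal moves: none.
Count: 0.

0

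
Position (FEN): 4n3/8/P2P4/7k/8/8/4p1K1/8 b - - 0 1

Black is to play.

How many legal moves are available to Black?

Black to move; king on h5.
In check: no.
Legal moves: Ng7, Nc7, Nf6, Nxd6, Kh6, Kg6, Kg5, Kh4, Kg4, e1=Q, e1=R, e1=B, e1=N+.
Count: 13.

13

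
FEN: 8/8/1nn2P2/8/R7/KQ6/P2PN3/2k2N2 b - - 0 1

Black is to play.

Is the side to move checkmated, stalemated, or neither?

Black to move; black king on c1.
In check: yes, from the white knight on e2.
King squares — b1: attacked by Qb3; d1: attacked by Qb3; b2: attacked by Ka3; c2: attacked by Qb3; d2: attacked by Nf1.
Legal moves for Black: none.
In check with no legal moves → checkmate.

checkmate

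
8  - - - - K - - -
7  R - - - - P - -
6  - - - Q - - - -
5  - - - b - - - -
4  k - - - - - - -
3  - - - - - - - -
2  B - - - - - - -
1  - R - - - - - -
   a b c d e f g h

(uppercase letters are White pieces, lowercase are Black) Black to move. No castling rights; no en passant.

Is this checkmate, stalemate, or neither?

checkmate

Black to move; black king on a4.
In check: yes, from the white rook on a7.
King squares — a3: attacked by Qd6; b3: attacked by Rb1; b4: attacked by Rb1; a5: attacked by Ra7; b5: attacked by Rb1.
Legal moves for Black: none.
In check with no legal moves → checkmate.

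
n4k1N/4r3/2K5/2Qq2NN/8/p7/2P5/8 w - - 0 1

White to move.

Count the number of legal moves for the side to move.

3

White to move; king on c6.
In check: yes, from the black queen on d5.
Legal moves: Kxd5, Kb5, Qxd5.
Count: 3.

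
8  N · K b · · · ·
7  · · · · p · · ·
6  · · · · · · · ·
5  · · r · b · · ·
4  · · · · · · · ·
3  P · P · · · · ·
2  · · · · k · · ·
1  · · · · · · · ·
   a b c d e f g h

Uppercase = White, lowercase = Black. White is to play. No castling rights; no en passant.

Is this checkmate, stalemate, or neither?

White to move; white king on c8.
In check: yes, from the black rook on c5.
King squares — b7: available; c7: attacked by Rc5; d7: available; b8: attacked by Be5; d8: available.
Legal moves for White: Kxd8, Kd7, Kb7, Nc7.
White is in check but has 4 legal moves → neither.

neither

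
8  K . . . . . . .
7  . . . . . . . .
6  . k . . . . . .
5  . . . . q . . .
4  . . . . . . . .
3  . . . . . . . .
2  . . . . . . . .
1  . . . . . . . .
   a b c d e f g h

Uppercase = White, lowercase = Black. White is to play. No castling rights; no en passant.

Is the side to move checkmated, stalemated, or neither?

White to move; white king on a8.
In check: no.
King squares — a7: attacked by Kb6; b7: attacked by Kb6; b8: attacked by Qe5.
Legal moves for White: none.
Not in check and no legal moves → stalemate.

stalemate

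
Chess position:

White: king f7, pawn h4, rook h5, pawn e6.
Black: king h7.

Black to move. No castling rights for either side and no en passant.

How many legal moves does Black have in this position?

0

Black to move; king on h7.
In check: yes, from the white rook on h5.
Legal moves: none.
Count: 0.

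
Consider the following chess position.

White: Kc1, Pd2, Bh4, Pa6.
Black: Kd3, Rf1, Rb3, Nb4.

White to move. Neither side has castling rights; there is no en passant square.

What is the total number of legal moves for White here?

White to move; king on c1.
In check: yes, from the black rook on f1.
Legal moves: Be1.
Count: 1.

1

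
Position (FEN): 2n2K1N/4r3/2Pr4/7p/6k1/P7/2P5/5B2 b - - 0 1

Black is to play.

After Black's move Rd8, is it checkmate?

yes

After Rd8: white king on f8; in check: yes, from the black rook on d8.
King squares — e7: attacked by Nc8; f7: attacked by Re7; g7: attacked by Re7; e8: attacked by Re7; g8: attacked by Rd8.
White has no legal moves → checkmate.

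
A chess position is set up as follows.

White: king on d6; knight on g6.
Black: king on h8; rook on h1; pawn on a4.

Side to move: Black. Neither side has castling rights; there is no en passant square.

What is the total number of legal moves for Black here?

3

Black to move; king on h8.
In check: yes, from the white knight on g6.
Legal moves: Kg8, Kh7, Kg7.
Count: 3.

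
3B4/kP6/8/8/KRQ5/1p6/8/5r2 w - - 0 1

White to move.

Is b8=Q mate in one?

yes

After b8=Q: black king on a7; in check: yes, from the white queen on b8.
King squares — a6: attacked by Qc4; b6: attacked by Rb4; b7: attacked by Rb4; a8: attacked by Qb8; b8: attacked by Rb4.
Black has no legal moves → checkmate.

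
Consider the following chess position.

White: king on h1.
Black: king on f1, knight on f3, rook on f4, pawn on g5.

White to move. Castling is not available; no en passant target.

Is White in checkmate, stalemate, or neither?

stalemate

White to move; white king on h1.
In check: no.
King squares — g1: attacked by Kf1; g2: attacked by Kf1; h2: attacked by Nf3.
Legal moves for White: none.
Not in check and no legal moves → stalemate.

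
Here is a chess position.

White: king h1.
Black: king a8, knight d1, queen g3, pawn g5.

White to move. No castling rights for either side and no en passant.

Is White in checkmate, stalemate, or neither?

White to move; white king on h1.
In check: no.
King squares — g1: attacked by Qg3; g2: attacked by Qg3; h2: attacked by Qg3.
Legal moves for White: none.
Not in check and no legal moves → stalemate.

stalemate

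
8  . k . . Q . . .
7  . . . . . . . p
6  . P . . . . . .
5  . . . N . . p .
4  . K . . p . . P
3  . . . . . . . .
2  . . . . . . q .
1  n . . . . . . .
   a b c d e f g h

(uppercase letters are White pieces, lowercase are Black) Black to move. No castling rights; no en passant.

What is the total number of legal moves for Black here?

1

Black to move; king on b8.
In check: yes, from the white queen on e8.
Legal moves: Kb7.
Count: 1.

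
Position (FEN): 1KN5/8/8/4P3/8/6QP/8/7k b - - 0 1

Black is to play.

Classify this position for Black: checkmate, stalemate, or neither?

Black to move; black king on h1.
In check: no.
King squares — g1: attacked by Qg3; g2: attacked by Qg3; h2: attacked by Qg3.
Legal moves for Black: none.
Not in check and no legal moves → stalemate.

stalemate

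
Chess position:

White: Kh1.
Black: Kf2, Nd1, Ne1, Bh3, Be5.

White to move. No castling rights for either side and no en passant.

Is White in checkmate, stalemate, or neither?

stalemate

White to move; white king on h1.
In check: no.
King squares — g1: attacked by Kf2; g2: attacked by Ne1; h2: attacked by Be5.
Legal moves for White: none.
Not in check and no legal moves → stalemate.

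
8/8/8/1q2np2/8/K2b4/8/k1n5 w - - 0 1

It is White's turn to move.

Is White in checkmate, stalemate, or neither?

stalemate

White to move; white king on a3.
In check: no.
King squares — a2: attacked by Ka1; b2: attacked by Ka1; b3: attacked by Nc1; a4: attacked by Qb5; b4: attacked by Qb5.
Legal moves for White: none.
Not in check and no legal moves → stalemate.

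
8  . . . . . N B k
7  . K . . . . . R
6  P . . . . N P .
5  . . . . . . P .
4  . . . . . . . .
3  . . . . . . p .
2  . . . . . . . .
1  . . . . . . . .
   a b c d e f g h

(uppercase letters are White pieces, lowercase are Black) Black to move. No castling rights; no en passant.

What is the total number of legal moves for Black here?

0

Black to move; king on h8.
In check: yes, from the white rook on h7.
Legal moves: none.
Count: 0.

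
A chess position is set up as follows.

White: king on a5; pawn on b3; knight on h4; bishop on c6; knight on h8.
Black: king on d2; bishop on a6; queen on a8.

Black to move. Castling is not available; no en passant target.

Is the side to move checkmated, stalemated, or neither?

neither

Black to move; black king on d2.
In check: no.
Legal moves for Black include: Qxh8, Qg8, Qf8, Qe8, Qd8+, Qc8, Qb8, Qb7, Qa7, Qxc6, Bc8+, Bb7+, Bb5+, Bc4+, Bd3+, Be2+, Bf1+, Ke3, ... (list truncated; more exist).
Black has legal moves and is not in check → neither.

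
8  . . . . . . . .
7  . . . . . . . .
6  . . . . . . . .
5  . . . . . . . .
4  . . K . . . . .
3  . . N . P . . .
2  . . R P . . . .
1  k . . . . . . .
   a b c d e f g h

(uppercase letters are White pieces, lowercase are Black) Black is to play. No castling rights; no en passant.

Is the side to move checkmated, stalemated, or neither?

Black to move; black king on a1.
In check: no.
King squares — b1: attacked by Nc3; a2: attacked by Rc2; b2: attacked by Rc2.
Legal moves for Black: none.
Not in check and no legal moves → stalemate.

stalemate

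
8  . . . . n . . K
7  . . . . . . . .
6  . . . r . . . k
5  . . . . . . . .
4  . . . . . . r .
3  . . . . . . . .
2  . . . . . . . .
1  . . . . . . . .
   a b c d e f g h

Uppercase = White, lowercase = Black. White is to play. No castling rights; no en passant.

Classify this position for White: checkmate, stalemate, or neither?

White to move; white king on h8.
In check: no.
King squares — g7: attacked by Rg4; h7: attacked by Kh6; g8: attacked by Rg4.
Legal moves for White: none.
Not in check and no legal moves → stalemate.

stalemate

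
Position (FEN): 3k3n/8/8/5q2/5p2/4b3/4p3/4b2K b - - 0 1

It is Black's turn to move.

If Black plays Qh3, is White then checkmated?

yes

After Qh3: white king on h1; in check: yes, from the black queen on h3.
King squares — g1: attacked by Be3; g2: attacked by Qh3; h2: attacked by Qh3.
White has no legal moves → checkmate.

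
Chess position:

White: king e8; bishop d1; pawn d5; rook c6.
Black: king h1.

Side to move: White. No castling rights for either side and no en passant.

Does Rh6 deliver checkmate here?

no

After Rh6: black king on h1; in check: yes, from the white rook on h6.
Black has 2 legal replies: Kg2, Kg1.
In check but a legal move exists → not checkmate.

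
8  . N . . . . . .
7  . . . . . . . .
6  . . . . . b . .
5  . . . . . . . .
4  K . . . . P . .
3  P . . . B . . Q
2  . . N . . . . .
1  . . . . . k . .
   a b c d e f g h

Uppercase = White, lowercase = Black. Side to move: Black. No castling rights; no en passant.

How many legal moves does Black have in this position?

1

Black to move; king on f1.
In check: yes, from the white queen on h3.
Legal moves: Ke2.
Count: 1.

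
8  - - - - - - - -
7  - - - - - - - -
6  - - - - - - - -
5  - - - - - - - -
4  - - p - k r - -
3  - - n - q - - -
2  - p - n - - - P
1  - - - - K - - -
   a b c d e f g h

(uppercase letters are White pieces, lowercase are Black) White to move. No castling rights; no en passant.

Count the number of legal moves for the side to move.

White to move; king on e1.
In check: yes, from the black queen on e3.
Legal moves: none.
Count: 0.

0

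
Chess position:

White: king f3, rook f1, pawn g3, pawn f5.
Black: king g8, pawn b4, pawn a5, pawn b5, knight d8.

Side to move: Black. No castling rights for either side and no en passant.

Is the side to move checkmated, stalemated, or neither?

Black to move; black king on g8.
In check: no.
Legal moves for Black: Kh8, Kf8, Kh7, Kg7, Kf7, Nf7, Nb7, Ne6, Nc6, a4, b3.
Black has 11 legal moves and is not in check → neither.

neither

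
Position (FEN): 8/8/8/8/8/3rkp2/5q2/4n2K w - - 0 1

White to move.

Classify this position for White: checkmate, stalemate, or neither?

stalemate

White to move; white king on h1.
In check: no.
King squares — g1: attacked by Qf2; g2: attacked by Ne1; h2: attacked by Qf2.
Legal moves for White: none.
Not in check and no legal moves → stalemate.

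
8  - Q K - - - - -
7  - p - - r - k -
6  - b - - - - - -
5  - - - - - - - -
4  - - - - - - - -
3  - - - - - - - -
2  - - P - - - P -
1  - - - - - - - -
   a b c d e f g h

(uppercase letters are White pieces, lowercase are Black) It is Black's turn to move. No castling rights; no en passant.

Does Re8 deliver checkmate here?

no

After Re8: white king on c8; in check: yes, from the black rook on e8.
White has 2 legal replies: Kd7, Kxb7.
In check but a legal move exists → not checkmate.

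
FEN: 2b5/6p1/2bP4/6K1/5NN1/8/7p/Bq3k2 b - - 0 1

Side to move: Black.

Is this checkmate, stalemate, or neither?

Black to move; black king on f1.
In check: no.
Legal moves for Black include: B8d7, B8b7, Be6, Ba6, Bf5, Bxg4, Be8, Ba8, B6d7, B6b7, Bd5, Bb5, Be4, Ba4, Bf3, Bg2, Bh1, Kg1, ... (list truncated; more exist).
Black has legal moves and is not in check → neither.

neither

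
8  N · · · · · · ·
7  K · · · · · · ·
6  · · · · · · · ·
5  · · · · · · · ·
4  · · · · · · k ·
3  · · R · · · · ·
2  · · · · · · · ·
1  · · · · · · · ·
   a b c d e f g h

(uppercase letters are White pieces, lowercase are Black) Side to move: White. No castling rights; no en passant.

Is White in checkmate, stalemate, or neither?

White to move; white king on a7.
In check: no.
Legal moves for White include: Nc7, Nb6, Kb8, Kb7, Kb6, Ka6, Rc8, Rc7, Rc6, Rc5, Rc4+, Rh3, Rg3+, Rf3, Re3, Rd3, Rb3, Ra3, ... (list truncated; more exist).
White has legal moves and is not in check → neither.

neither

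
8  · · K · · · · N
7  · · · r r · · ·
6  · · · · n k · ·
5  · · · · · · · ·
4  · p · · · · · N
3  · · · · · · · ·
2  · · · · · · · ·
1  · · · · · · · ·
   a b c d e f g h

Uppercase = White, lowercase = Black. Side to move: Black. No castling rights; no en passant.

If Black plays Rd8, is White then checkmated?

yes

After Rd8: white king on c8; in check: yes, from the black rook on d8.
King squares — b7: attacked by Re7; c7: attacked by Ne6; d7: attacked by Re7; b8: attacked by Rd8; d8: attacked by Ne6.
White has no legal moves → checkmate.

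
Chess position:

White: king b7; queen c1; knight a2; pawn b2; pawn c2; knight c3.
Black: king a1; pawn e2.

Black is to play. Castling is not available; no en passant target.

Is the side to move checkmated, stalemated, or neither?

checkmate

Black to move; black king on a1.
In check: yes, from the white queen on c1.
King squares — b1: attacked by Qc1; a2: attacked by Nc3; b2: attacked by Qc1.
Legal moves for Black: none.
In check with no legal moves → checkmate.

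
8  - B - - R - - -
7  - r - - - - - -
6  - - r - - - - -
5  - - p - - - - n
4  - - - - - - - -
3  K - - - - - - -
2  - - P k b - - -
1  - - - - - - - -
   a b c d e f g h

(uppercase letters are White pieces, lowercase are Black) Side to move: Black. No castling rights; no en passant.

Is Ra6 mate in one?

yes

After Ra6: white king on a3; in check: yes, from the black rook on a6.
King squares — a2: attacked by Ra6; b2: attacked by Rb7; b3: attacked by Rb7; a4: attacked by Ra6; b4: attacked by Pc5.
White has no legal moves → checkmate.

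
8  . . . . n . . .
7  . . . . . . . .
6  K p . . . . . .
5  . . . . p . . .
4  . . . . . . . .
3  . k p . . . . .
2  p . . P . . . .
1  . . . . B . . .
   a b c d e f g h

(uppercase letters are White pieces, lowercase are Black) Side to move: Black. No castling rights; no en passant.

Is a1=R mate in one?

no

After a1=R: white king on a6; in check: yes, from the black rook on a1.
White has 3 legal replies: Kb7, Kxb6, Kb5.
In check but a legal move exists → not checkmate.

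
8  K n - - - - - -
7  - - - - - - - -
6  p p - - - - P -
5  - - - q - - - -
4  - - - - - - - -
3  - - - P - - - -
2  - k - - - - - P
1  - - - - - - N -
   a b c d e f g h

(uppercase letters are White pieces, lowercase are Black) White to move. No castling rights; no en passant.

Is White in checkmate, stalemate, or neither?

White to move; white king on a8.
In check: yes, from the black queen on d5.
King squares — a7: available; b7: attacked by Qd5; b8: available.
Legal moves for White: Kxb8, Ka7.
White is in check but has 2 legal moves → neither.

neither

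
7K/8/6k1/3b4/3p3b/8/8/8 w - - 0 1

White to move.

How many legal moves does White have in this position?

White to move; king on h8.
In check: no.
Legal moves: none.
Count: 0.

0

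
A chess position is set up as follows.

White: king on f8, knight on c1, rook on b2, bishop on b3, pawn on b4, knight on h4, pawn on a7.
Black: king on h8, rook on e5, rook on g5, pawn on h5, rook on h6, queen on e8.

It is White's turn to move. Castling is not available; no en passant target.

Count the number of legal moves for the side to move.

0

White to move; king on f8.
In check: yes, from the black queen on e8.
Legal moves: none.
Count: 0.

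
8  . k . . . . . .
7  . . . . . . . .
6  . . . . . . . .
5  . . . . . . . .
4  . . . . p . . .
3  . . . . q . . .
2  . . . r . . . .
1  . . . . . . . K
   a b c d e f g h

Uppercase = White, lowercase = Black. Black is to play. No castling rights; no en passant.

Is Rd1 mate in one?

After Rd1: white king on h1; in check: yes, from the black rook on d1.
White has 2 legal replies: Kh2, Kg2.
In check but a legal move exists → not checkmate.

no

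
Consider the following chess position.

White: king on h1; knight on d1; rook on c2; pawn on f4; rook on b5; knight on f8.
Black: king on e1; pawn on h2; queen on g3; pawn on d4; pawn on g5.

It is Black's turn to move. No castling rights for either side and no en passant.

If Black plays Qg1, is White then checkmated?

yes

After Qg1: white king on h1; in check: yes, from the black queen on g1.
King squares — g1: attacked by Ph2; g2: attacked by Qg1; h2: attacked by Qg1.
White has no legal moves → checkmate.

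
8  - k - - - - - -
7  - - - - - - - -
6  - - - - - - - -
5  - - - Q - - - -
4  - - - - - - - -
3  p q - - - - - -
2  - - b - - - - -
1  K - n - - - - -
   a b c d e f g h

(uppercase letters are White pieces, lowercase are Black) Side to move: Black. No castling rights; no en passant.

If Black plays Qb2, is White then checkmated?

yes

After Qb2: white king on a1; in check: yes, from the black queen on b2.
King squares — b1: attacked by Qb2; a2: attacked by Nc1; b2: attacked by Pa3.
White has no legal moves → checkmate.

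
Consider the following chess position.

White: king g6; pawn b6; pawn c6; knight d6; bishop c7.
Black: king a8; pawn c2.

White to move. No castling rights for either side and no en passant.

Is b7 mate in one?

no

After b7: black king on a8; in check: yes, from the white pawn on b7.
Black has 1 legal reply: Ka7.
In check but a legal move exists → not checkmate.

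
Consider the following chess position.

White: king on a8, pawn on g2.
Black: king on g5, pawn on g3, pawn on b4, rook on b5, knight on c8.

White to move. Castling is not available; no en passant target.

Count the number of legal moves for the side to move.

0

White to move; king on a8.
In check: no.
Legal moves: none.
Count: 0.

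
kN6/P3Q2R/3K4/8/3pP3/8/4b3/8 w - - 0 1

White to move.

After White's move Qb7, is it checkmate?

yes

After Qb7: black king on a8; in check: yes, from the white queen on b7.
King squares — a7: attacked by Qb7; b7: attacked by Rh7; b8: attacked by Pa7.
Black has no legal moves → checkmate.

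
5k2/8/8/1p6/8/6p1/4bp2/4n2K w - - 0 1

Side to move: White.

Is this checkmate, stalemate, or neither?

stalemate

White to move; white king on h1.
In check: no.
King squares — g1: attacked by Pf2; g2: attacked by Ne1; h2: attacked by Pg3.
Legal moves for White: none.
Not in check and no legal moves → stalemate.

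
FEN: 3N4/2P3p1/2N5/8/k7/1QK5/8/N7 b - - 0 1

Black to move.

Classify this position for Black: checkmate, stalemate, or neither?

Black to move; black king on a4.
In check: yes, from the white queen on b3.
King squares — a3: attacked by Qb3; b3: attacked by Na1; b4: attacked by Qb3; a5: attacked by Nc6; b5: attacked by Qb3.
Legal moves for Black: none.
In check with no legal moves → checkmate.

checkmate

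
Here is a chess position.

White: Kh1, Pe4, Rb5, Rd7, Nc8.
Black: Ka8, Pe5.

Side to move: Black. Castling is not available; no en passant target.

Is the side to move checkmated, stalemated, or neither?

stalemate

Black to move; black king on a8.
In check: no.
King squares — a7: attacked by Rd7; b7: attacked by Rb5; b8: attacked by Rb5.
Legal moves for Black: none.
Not in check and no legal moves → stalemate.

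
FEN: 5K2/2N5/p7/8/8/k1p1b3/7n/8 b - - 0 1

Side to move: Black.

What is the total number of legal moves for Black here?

21

Black to move; king on a3.
In check: no.
Legal moves: Ba7, Bh6+, Bb6, Bg5, Bc5+, Bf4, Bd4, Bf2, Bd2, Bg1, Bc1, Kb4, Ka4, Kb3, Kb2, Ka2, Ng4, Nf3, Nf1, a5, c2.
Count: 21.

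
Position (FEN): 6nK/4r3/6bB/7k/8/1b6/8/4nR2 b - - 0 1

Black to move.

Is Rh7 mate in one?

yes

After Rh7: white king on h8; in check: yes, from the black rook on h7.
King squares — g7: attacked by Rh7; h7: attacked by Bg6; g8: attacked by Bb3.
White has no legal moves → checkmate.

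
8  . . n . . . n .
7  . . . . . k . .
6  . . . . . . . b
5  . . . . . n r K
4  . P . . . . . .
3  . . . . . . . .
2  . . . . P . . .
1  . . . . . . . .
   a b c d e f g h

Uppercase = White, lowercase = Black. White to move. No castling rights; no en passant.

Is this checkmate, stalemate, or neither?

checkmate

White to move; white king on h5.
In check: yes, from the black rook on g5.
King squares — g4: attacked by Rg5; h4: attacked by Nf5; g5: attacked by Bh6; g6: attacked by Rg5; h6: attacked by Nf5.
Legal moves for White: none.
In check with no legal moves → checkmate.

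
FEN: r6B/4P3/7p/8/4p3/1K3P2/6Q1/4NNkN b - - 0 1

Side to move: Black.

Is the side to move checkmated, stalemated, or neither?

checkmate

Black to move; black king on g1.
In check: yes, from the white queen on g2.
King squares — f1: attacked by Qg2; h1: attacked by Qg2; f2: attacked by Nh1; g2: attacked by Ne1; h2: attacked by Nf1.
Legal moves for Black: none.
In check with no legal moves → checkmate.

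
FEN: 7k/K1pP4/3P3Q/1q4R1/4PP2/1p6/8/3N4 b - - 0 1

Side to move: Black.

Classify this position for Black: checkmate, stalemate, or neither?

checkmate

Black to move; black king on h8.
In check: yes, from the white queen on h6.
King squares — g7: attacked by Rg5; h7: attacked by Qh6; g8: attacked by Rg5.
Legal moves for Black: none.
In check with no legal moves → checkmate.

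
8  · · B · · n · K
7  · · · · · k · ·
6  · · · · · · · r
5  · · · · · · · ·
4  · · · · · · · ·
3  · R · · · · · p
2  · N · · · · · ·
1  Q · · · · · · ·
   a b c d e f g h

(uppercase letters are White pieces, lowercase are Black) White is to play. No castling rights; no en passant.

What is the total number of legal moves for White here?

White to move; king on h8.
In check: yes, from the black rook on h6.
Legal moves: none.
Count: 0.

0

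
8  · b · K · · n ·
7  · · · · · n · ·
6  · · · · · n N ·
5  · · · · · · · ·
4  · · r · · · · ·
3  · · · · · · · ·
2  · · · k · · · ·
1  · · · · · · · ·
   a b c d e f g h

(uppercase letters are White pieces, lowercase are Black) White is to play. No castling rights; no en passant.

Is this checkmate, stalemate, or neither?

White to move; white king on d8.
In check: yes, from the black knight on f7.
King squares — c7: attacked by Rc4; d7: attacked by Nf6; e7: attacked by Ng8; c8: attacked by Rc4; e8: attacked by Nf6.
Legal moves for White: none.
In check with no legal moves → checkmate.

checkmate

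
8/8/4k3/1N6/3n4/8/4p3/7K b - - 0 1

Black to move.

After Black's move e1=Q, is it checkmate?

After e1=Q: white king on h1; in check: yes, from the black queen on e1.
White has 2 legal replies: Kh2, Kg2.
In check but a legal move exists → not checkmate.

no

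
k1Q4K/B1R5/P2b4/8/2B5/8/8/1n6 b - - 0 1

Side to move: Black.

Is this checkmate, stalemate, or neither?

Black to move; black king on a8.
In check: yes, from the white queen on c8.
King squares — a7: attacked by Rc7; b7: attacked by Pa6; b8: attacked by Ba7.
Legal moves for Black: none.
In check with no legal moves → checkmate.

checkmate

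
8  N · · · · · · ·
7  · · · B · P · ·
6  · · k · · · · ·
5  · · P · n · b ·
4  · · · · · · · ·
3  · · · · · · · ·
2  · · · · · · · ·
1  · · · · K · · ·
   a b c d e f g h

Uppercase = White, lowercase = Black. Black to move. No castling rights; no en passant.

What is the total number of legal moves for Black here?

Black to move; king on c6.
In check: yes, from the white bishop on d7.
Legal moves: Kxd7, Kb7, Kd5, Kxc5, Nxd7.
Count: 5.

5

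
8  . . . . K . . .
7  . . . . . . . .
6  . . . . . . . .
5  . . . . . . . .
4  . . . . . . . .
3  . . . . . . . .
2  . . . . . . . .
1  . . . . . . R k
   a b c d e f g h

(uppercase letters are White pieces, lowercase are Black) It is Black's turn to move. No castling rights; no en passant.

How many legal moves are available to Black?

2

Black to move; king on h1.
In check: yes, from the white rook on g1.
Legal moves: Kh2, Kxg1.
Count: 2.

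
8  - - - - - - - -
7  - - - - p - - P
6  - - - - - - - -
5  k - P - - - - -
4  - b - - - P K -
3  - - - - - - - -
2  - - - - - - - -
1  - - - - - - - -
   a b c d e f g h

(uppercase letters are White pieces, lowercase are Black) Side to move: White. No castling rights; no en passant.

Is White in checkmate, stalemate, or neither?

neither

White to move; white king on g4.
In check: no.
Legal moves for White: Kh5, Kg5, Kf5, Kh4, Kh3, Kg3, Kf3, h8=Q, h8=R, h8=B, h8=N, c6, f5.
White has 13 legal moves and is not in check → neither.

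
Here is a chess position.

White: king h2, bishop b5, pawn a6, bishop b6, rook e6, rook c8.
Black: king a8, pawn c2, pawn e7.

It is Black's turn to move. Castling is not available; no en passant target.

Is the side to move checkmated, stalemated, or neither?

checkmate

Black to move; black king on a8.
In check: yes, from the white rook on c8.
King squares — a7: attacked by Bb6; b7: attacked by Pa6; b8: attacked by Rc8.
Legal moves for Black: none.
In check with no legal moves → checkmate.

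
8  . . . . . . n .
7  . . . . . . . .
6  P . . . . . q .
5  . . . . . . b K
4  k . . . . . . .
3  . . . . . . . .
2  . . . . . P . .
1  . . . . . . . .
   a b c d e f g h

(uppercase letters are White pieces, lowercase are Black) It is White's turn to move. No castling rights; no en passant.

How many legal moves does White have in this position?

2

White to move; king on h5.
In check: yes, from the black queen on g6.
Legal moves: Kxg6, Kg4.
Count: 2.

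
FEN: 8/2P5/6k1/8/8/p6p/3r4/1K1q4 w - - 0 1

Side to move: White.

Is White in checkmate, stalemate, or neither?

White to move; white king on b1.
In check: yes, from the black queen on d1.
King squares — a1: attacked by Qd1; c1: attacked by Qd1; a2: attacked by Rd2; b2: attacked by Rd2; c2: attacked by Qd1.
Legal moves for White: none.
In check with no legal moves → checkmate.

checkmate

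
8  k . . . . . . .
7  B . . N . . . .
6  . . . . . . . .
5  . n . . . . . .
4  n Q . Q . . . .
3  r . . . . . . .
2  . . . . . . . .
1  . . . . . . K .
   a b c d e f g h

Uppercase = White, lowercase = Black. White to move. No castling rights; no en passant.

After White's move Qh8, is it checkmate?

no

After Qh8: black king on a8; in check: yes, from the white queen on h8.
Black has 2 legal replies: Kb7, Kxa7.
In check but a legal move exists → not checkmate.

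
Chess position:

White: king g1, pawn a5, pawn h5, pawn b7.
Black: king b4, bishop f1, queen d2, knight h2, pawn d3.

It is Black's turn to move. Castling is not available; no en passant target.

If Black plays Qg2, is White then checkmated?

yes

After Qg2: white king on g1; in check: yes, from the black queen on g2.
King squares — f1: attacked by Qg2; h1: attacked by Qg2; f2: attacked by Qg2; g2: attacked by Bf1; h2: attacked by Qg2.
White has no legal moves → checkmate.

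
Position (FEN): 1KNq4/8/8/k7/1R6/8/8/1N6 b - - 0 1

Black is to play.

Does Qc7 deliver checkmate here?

After Qc7: white king on b8; in check: yes, from the black queen on c7.
White has 2 legal replies: Ka8, Kxc7.
In check but a legal move exists → not checkmate.

no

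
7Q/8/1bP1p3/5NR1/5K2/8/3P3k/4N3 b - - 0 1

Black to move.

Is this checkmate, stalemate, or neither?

checkmate

Black to move; black king on h2.
In check: yes, from the white queen on h8.
King squares — g1: attacked by Rg5; h1: attacked by Qh8; g2: attacked by Ne1; g3: attacked by Kf4; h3: attacked by Qh8.
Legal moves for Black: none.
In check with no legal moves → checkmate.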